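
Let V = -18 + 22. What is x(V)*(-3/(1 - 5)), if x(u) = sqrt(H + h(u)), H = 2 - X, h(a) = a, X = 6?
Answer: 0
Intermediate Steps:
V = 4
H = -4 (H = 2 - 1*6 = 2 - 6 = -4)
x(u) = sqrt(-4 + u)
x(V)*(-3/(1 - 5)) = sqrt(-4 + 4)*(-3/(1 - 5)) = sqrt(0)*(-3/(-4)) = 0*(-3*(-1/4)) = 0*(3/4) = 0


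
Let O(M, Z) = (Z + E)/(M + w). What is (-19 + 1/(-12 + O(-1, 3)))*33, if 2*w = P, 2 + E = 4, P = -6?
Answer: -33363/53 ≈ -629.49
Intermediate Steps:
E = 2 (E = -2 + 4 = 2)
w = -3 (w = (1/2)*(-6) = -3)
O(M, Z) = (2 + Z)/(-3 + M) (O(M, Z) = (Z + 2)/(M - 3) = (2 + Z)/(-3 + M))
(-19 + 1/(-12 + O(-1, 3)))*33 = (-19 + 1/(-12 + (2 + 3)/(-3 - 1)))*33 = (-19 + 1/(-12 + 5/(-4)))*33 = (-19 + 1/(-12 - 1/4*5))*33 = (-19 + 1/(-12 - 5/4))*33 = (-19 + 1/(-53/4))*33 = (-19 - 4/53)*33 = -1011/53*33 = -33363/53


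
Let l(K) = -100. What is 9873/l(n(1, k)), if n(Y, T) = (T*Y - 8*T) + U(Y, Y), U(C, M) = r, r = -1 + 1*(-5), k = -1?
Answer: -9873/100 ≈ -98.730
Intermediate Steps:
r = -6 (r = -1 - 5 = -6)
U(C, M) = -6
n(Y, T) = -6 - 8*T + T*Y (n(Y, T) = (T*Y - 8*T) - 6 = (-8*T + T*Y) - 6 = -6 - 8*T + T*Y)
9873/l(n(1, k)) = 9873/(-100) = 9873*(-1/100) = -9873/100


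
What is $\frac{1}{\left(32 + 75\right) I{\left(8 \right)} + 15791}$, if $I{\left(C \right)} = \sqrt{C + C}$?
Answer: $\frac{1}{16219} \approx 6.1656 \cdot 10^{-5}$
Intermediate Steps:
$I{\left(C \right)} = \sqrt{2} \sqrt{C}$ ($I{\left(C \right)} = \sqrt{2 C} = \sqrt{2} \sqrt{C}$)
$\frac{1}{\left(32 + 75\right) I{\left(8 \right)} + 15791} = \frac{1}{\left(32 + 75\right) \sqrt{2} \sqrt{8} + 15791} = \frac{1}{107 \sqrt{2} \cdot 2 \sqrt{2} + 15791} = \frac{1}{107 \cdot 4 + 15791} = \frac{1}{428 + 15791} = \frac{1}{16219}$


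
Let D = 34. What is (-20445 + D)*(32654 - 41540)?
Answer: 181372146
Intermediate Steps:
(-20445 + D)*(32654 - 41540) = (-20445 + 34)*(32654 - 41540) = -20411*(-8886) = 181372146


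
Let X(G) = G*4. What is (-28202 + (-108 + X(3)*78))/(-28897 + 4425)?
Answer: 13687/12236 ≈ 1.1186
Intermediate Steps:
X(G) = 4*G
(-28202 + (-108 + X(3)*78))/(-28897 + 4425) = (-28202 + (-108 + (4*3)*78))/(-28897 + 4425) = (-28202 + (-108 + 12*78))/(-24472) = (-28202 + (-108 + 936))*(-1/24472) = (-28202 + 828)*(-1/24472) = -27374*(-1/24472) = 13687/12236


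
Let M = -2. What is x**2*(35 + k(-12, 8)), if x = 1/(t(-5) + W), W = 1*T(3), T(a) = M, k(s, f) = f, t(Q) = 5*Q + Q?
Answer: 43/1024 ≈ 0.041992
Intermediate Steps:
t(Q) = 6*Q
T(a) = -2
W = -2 (W = 1*(-2) = -2)
x = -1/32 (x = 1/(6*(-5) - 2) = 1/(-30 - 2) = 1/(-32) = -1/32 ≈ -0.031250)
x**2*(35 + k(-12, 8)) = (-1/32)**2*(35 + 8) = (1/1024)*43 = 43/1024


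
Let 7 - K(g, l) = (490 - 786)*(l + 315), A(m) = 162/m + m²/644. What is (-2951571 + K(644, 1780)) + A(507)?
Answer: -253701563127/108836 ≈ -2.3310e+6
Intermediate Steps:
A(m) = 162/m + m²/644 (A(m) = 162/m + m²*(1/644) = 162/m + m²/644)
K(g, l) = 93247 + 296*l (K(g, l) = 7 - (490 - 786)*(l + 315) = 7 - (-296)*(315 + l) = 7 - (-93240 - 296*l) = 7 + (93240 + 296*l) = 93247 + 296*l)
(-2951571 + K(644, 1780)) + A(507) = (-2951571 + (93247 + 296*1780)) + (1/644)*(104328 + 507³)/507 = (-2951571 + (93247 + 526880)) + (1/644)*(1/507)*(104328 + 130323843) = (-2951571 + 620127) + (1/644)*(1/507)*130428171 = -2331444 + 43476057/108836 = -253701563127/108836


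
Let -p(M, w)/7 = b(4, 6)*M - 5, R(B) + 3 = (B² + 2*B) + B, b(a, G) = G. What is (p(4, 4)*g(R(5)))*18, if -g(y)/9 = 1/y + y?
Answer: 29518020/37 ≈ 7.9778e+5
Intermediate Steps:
R(B) = -3 + B² + 3*B (R(B) = -3 + ((B² + 2*B) + B) = -3 + (B² + 3*B) = -3 + B² + 3*B)
g(y) = -9*y - 9/y (g(y) = -9*(1/y + y) = -9*(y + 1/y) = -9*y - 9/y)
p(M, w) = 35 - 42*M (p(M, w) = -7*(6*M - 5) = -7*(-5 + 6*M) = 35 - 42*M)
(p(4, 4)*g(R(5)))*18 = ((35 - 42*4)*(-9*(-3 + 5² + 3*5) - 9/(-3 + 5² + 3*5)))*18 = ((35 - 168)*(-9*(-3 + 25 + 15) - 9/(-3 + 25 + 15)))*18 = -133*(-9*37 - 9/37)*18 = -133*(-333 - 9*1/37)*18 = -133*(-333 - 9/37)*18 = -133*(-12330/37)*18 = (1639890/37)*18 = 29518020/37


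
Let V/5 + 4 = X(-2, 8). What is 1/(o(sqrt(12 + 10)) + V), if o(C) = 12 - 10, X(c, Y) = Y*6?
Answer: 1/222 ≈ 0.0045045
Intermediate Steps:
X(c, Y) = 6*Y
o(C) = 2
V = 220 (V = -20 + 5*(6*8) = -20 + 5*48 = -20 + 240 = 220)
1/(o(sqrt(12 + 10)) + V) = 1/(2 + 220) = 1/222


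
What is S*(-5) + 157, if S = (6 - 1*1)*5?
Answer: 32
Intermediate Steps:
S = 25 (S = (6 - 1)*5 = 5*5 = 25)
S*(-5) + 157 = 25*(-5) + 157 = -125 + 157 = 32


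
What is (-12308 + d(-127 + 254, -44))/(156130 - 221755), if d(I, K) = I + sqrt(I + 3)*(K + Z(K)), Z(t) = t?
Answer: 12181/65625 + 88*sqrt(130)/65625 ≈ 0.20090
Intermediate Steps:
d(I, K) = I + 2*K*sqrt(3 + I) (d(I, K) = I + sqrt(I + 3)*(K + K) = I + sqrt(3 + I)*(2*K) = I + 2*K*sqrt(3 + I))
(-12308 + d(-127 + 254, -44))/(156130 - 221755) = (-12308 + ((-127 + 254) + 2*(-44)*sqrt(3 + (-127 + 254))))/(156130 - 221755) = (-12308 + (127 + 2*(-44)*sqrt(3 + 127)))/(-65625) = (-12308 + (127 + 2*(-44)*sqrt(130)))*(-1/65625) = (-12308 + (127 - 88*sqrt(130)))*(-1/65625) = (-12181 - 88*sqrt(130))*(-1/65625) = 12181/65625 + 88*sqrt(130)/65625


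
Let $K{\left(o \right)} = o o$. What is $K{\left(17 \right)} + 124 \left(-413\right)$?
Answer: $-50923$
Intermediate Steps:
$K{\left(o \right)} = o^{2}$
$K{\left(17 \right)} + 124 \left(-413\right) = 17^{2} + 124 \left(-413\right) = 289 - 51212 = -50923$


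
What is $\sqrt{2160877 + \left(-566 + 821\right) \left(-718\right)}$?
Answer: $7 \sqrt{40363} \approx 1406.3$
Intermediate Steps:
$\sqrt{2160877 + \left(-566 + 821\right) \left(-718\right)} = \sqrt{2160877 + 255 \left(-718\right)} = \sqrt{2160877 - 183090} = \sqrt{1977787} = 7 \sqrt{40363}$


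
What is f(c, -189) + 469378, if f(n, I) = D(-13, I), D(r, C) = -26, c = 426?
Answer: 469352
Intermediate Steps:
f(n, I) = -26
f(c, -189) + 469378 = -26 + 469378 = 469352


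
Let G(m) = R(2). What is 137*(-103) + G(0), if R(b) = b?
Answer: -14109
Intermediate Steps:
G(m) = 2
137*(-103) + G(0) = 137*(-103) + 2 = -14111 + 2 = -14109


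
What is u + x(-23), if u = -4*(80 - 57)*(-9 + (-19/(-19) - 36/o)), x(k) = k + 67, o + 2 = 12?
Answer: 5556/5 ≈ 1111.2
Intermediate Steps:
o = 10 (o = -2 + 12 = 10)
x(k) = 67 + k
u = 5336/5 (u = -4*(80 - 57)*(-9 + (-19/(-19) - 36/10)) = -92*(-9 + (-19*(-1/19) - 36*1/10)) = -92*(-9 + (1 - 18/5)) = -92*(-9 - 13/5) = -92*(-58)/5 = -4*(-1334/5) = 5336/5 ≈ 1067.2)
u + x(-23) = 5336/5 + (67 - 23) = 5336/5 + 44 = 5556/5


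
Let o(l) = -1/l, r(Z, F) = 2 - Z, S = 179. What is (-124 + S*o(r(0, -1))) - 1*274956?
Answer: -550339/2 ≈ -2.7517e+5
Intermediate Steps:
(-124 + S*o(r(0, -1))) - 1*274956 = (-124 + 179*(-1/(2 - 1*0))) - 1*274956 = (-124 + 179*(-1/(2 + 0))) - 274956 = (-124 + 179*(-1/2)) - 274956 = (-124 + 179*(-1*½)) - 274956 = (-124 + 179*(-½)) - 274956 = (-124 - 179/2) - 274956 = -427/2 - 274956 = -550339/2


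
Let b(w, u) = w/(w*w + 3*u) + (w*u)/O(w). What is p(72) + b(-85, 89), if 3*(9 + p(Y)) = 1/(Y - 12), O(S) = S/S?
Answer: -638375078/84285 ≈ -7574.0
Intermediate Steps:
O(S) = 1
p(Y) = -9 + 1/(3*(-12 + Y)) (p(Y) = -9 + 1/(3*(Y - 12)) = -9 + 1/(3*(-12 + Y)))
b(w, u) = u*w + w/(w**2 + 3*u) (b(w, u) = w/(w*w + 3*u) + (w*u)/1 = w/(w**2 + 3*u) + (u*w)*1 = w/(w**2 + 3*u) + u*w = u*w + w/(w**2 + 3*u))
p(72) + b(-85, 89) = (325 - 27*72)/(3*(-12 + 72)) - 85*(1 + 3*89**2 + 89*(-85)**2)/((-85)**2 + 3*89) = (1/3)*(325 - 1944)/60 - 85*(1 + 3*7921 + 89*7225)/(7225 + 267) = (1/3)*(1/60)*(-1619) - 85*(1 + 23763 + 643025)/7492 = -1619/180 - 85*1/7492*666789 = -1619/180 - 56677065/7492 = -638375078/84285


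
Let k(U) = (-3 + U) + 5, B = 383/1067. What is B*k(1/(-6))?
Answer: 383/582 ≈ 0.65808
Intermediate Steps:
B = 383/1067 (B = 383*(1/1067) = 383/1067 ≈ 0.35895)
k(U) = 2 + U
B*k(1/(-6)) = 383*(2 + 1/(-6))/1067 = 383*(2 + 1*(-⅙))/1067 = 383*(2 - ⅙)/1067 = (383/1067)*(11/6) = 383/582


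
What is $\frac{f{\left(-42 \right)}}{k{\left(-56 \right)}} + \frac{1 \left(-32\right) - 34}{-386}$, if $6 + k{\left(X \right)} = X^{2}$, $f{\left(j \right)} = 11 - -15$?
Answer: $\frac{54154}{302045} \approx 0.17929$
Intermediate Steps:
$f{\left(j \right)} = 26$ ($f{\left(j \right)} = 11 + 15 = 26$)
$k{\left(X \right)} = -6 + X^{2}$
$\frac{f{\left(-42 \right)}}{k{\left(-56 \right)}} + \frac{1 \left(-32\right) - 34}{-386} = \frac{26}{-6 + \left(-56\right)^{2}} + \frac{1 \left(-32\right) - 34}{-386} = \frac{26}{-6 + 3136} + \left(-32 - 34\right) \left(- \frac{1}{386}\right) = \frac{26}{3130} - - \frac{33}{193} = 26 \cdot \frac{1}{3130} + \frac{33}{193} = \frac{13}{1565} + \frac{33}{193} = \frac{54154}{302045}$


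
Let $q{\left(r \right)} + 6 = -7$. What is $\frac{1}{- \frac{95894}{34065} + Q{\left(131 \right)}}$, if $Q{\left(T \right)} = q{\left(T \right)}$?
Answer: $- \frac{34065}{538739} \approx -0.063231$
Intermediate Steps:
$q{\left(r \right)} = -13$ ($q{\left(r \right)} = -6 - 7 = -13$)
$Q{\left(T \right)} = -13$
$\frac{1}{- \frac{95894}{34065} + Q{\left(131 \right)}} = \frac{1}{- \frac{95894}{34065} - 13} = \frac{1}{- \frac{538739}{34065}} = - \frac{34065}{538739}$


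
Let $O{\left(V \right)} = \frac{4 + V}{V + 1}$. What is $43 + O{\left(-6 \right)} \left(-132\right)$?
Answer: $- \frac{49}{5} \approx -9.8$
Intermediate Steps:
$O{\left(V \right)} = \frac{4 + V}{1 + V}$
$43 + O{\left(-6 \right)} \left(-132\right) = 43 + \frac{4 - 6}{1 - 6} \left(-132\right) = 43 + \frac{1}{-5} \left(-2\right) \left(-132\right) = 43 + \left(- \frac{1}{5}\right) \left(-2\right) \left(-132\right) = 43 + \frac{2}{5} \left(-132\right) = 43 - \frac{264}{5} = - \frac{49}{5}$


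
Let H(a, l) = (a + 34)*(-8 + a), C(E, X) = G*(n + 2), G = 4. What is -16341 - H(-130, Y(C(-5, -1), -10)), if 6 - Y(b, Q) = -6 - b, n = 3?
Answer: -29589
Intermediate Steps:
C(E, X) = 20 (C(E, X) = 4*(3 + 2) = 4*5 = 20)
Y(b, Q) = 12 + b (Y(b, Q) = 6 - (-6 - b) = 6 + (6 + b) = 12 + b)
H(a, l) = (-8 + a)*(34 + a) (H(a, l) = (34 + a)*(-8 + a) = (-8 + a)*(34 + a))
-16341 - H(-130, Y(C(-5, -1), -10)) = -16341 - (-272 + (-130)**2 + 26*(-130)) = -16341 - (-272 + 16900 - 3380) = -16341 - 1*13248 = -16341 - 13248 = -29589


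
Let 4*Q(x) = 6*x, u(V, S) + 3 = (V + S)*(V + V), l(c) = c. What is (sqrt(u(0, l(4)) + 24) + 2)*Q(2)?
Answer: 6 + 3*sqrt(21) ≈ 19.748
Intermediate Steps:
u(V, S) = -3 + 2*V*(S + V) (u(V, S) = -3 + (V + S)*(V + V) = -3 + (S + V)*(2*V) = -3 + 2*V*(S + V))
Q(x) = 3*x/2 (Q(x) = (6*x)/4 = 3*x/2)
(sqrt(u(0, l(4)) + 24) + 2)*Q(2) = (sqrt((-3 + 2*0**2 + 2*4*0) + 24) + 2)*((3/2)*2) = (sqrt((-3 + 2*0 + 0) + 24) + 2)*3 = (sqrt((-3 + 0 + 0) + 24) + 2)*3 = (sqrt(-3 + 24) + 2)*3 = (sqrt(21) + 2)*3 = (2 + sqrt(21))*3 = 6 + 3*sqrt(21)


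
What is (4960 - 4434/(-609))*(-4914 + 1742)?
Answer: -3198511576/203 ≈ -1.5756e+7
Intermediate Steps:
(4960 - 4434/(-609))*(-4914 + 1742) = (4960 - 4434*(-1/609))*(-3172) = (4960 + 1478/203)*(-3172) = (1008358/203)*(-3172) = -3198511576/203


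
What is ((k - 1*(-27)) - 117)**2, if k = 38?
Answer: 2704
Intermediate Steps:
((k - 1*(-27)) - 117)**2 = ((38 - 1*(-27)) - 117)**2 = ((38 + 27) - 117)**2 = (65 - 117)**2 = (-52)**2 = 2704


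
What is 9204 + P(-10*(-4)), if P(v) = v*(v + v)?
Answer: 12404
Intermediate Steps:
P(v) = 2*v² (P(v) = v*(2*v) = 2*v²)
9204 + P(-10*(-4)) = 9204 + 2*(-10*(-4))² = 9204 + 2*40² = 9204 + 2*1600 = 9204 + 3200 = 12404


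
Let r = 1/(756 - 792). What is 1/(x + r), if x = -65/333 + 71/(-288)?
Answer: -10656/5003 ≈ -2.1299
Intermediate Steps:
r = -1/36 (r = 1/(-36) = -1/36 ≈ -0.027778)
x = -523/1184 (x = -65*1/333 + 71*(-1/288) = -65/333 - 71/288 = -523/1184 ≈ -0.44172)
1/(x + r) = 1/(-523/1184 - 1/36) = 1/(-5003/10656) = -10656/5003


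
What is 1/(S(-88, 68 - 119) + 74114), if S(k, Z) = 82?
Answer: 1/74196 ≈ 1.3478e-5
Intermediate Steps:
1/(S(-88, 68 - 119) + 74114) = 1/(82 + 74114) = 1/74196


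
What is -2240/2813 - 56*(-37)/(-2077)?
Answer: -10481016/5842601 ≈ -1.7939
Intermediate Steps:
-2240/2813 - 56*(-37)/(-2077) = -2240*1/2813 + 2072*(-1/2077) = -2240/2813 - 2072/2077 = -10481016/5842601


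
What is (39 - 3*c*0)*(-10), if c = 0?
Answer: -390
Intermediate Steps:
(39 - 3*c*0)*(-10) = (39 - 3*0*0)*(-10) = (39 + 0*0)*(-10) = (39 + 0)*(-10) = 39*(-10) = -390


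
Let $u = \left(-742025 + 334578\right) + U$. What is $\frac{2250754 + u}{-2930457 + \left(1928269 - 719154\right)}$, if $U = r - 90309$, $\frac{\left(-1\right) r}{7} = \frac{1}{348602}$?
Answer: $- \frac{611098608789}{600063263884} \approx -1.0184$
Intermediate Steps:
$r = - \frac{7}{348602} \approx -2.008 \cdot 10^{-5}$
$U = - \frac{31481898025}{348602}$ ($U = - \frac{7}{348602} - 90309 = - \frac{31481898025}{348602} \approx -90309.0$)
$u = - \frac{173518737119}{348602}$ ($u = \left(-742025 + 334578\right) - \frac{31481898025}{348602} = -407447 - \frac{31481898025}{348602} = - \frac{173518737119}{348602} \approx -4.9776 \cdot 10^{5}$)
$\frac{2250754 + u}{-2930457 + \left(1928269 - 719154\right)} = \frac{2250754 - \frac{173518737119}{348602}}{-2930457 + \left(1928269 - 719154\right)} = \frac{611098608789}{348602 \left(-2930457 + \left(1928269 - 719154\right)\right)} = \frac{611098608789}{348602 \left(-2930457 + 1209115\right)} = \frac{611098608789}{348602 \left(-1721342\right)} = \frac{611098608789}{348602} \left(- \frac{1}{1721342}\right) = - \frac{611098608789}{600063263884}$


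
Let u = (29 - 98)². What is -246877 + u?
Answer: -242116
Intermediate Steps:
u = 4761 (u = (-69)² = 4761)
-246877 + u = -246877 + 4761 = -242116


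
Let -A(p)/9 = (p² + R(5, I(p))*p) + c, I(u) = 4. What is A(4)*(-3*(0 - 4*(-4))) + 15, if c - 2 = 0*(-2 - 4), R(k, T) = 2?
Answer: 11247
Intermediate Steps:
c = 2 (c = 2 + 0*(-2 - 4) = 2 + 0*(-6) = 2 + 0 = 2)
A(p) = -18 - 18*p - 9*p² (A(p) = -9*((p² + 2*p) + 2) = -9*(2 + p² + 2*p) = -18 - 18*p - 9*p²)
A(4)*(-3*(0 - 4*(-4))) + 15 = (-18 - 18*4 - 9*4²)*(-3*(0 - 4*(-4))) + 15 = (-18 - 72 - 9*16)*(-3*(0 + 16)) + 15 = (-18 - 72 - 144)*(-3*16) + 15 = -234*(-48) + 15 = 11232 + 15 = 11247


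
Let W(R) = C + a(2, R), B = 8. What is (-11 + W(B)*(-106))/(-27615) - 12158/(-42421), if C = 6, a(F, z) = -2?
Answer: 23613087/78097061 ≈ 0.30236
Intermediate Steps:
W(R) = 4 (W(R) = 6 - 2 = 4)
(-11 + W(B)*(-106))/(-27615) - 12158/(-42421) = (-11 + 4*(-106))/(-27615) - 12158/(-42421) = (-11 - 424)*(-1/27615) - 12158*(-1/42421) = -435*(-1/27615) + 12158/42421 = 29/1841 + 12158/42421 = 23613087/78097061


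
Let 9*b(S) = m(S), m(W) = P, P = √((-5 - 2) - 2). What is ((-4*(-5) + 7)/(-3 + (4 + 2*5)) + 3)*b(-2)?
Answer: 20*I/11 ≈ 1.8182*I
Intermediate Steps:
P = 3*I (P = √(-7 - 2) = √(-9) = 3*I ≈ 3.0*I)
m(W) = 3*I
b(S) = I/3 (b(S) = (3*I)/9 = I/3)
((-4*(-5) + 7)/(-3 + (4 + 2*5)) + 3)*b(-2) = ((-4*(-5) + 7)/(-3 + (4 + 2*5)) + 3)*(I/3) = ((20 + 7)/(-3 + (4 + 10)) + 3)*(I/3) = (27/(-3 + 14) + 3)*(I/3) = (27/11 + 3)*(I/3) = 60*(I/3)/11 = 20*I/11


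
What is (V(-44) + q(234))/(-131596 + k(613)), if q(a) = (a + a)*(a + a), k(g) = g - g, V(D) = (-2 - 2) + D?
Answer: -54744/32899 ≈ -1.6640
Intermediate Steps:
V(D) = -4 + D
k(g) = 0
q(a) = 4*a² (q(a) = (2*a)*(2*a) = 4*a²)
(V(-44) + q(234))/(-131596 + k(613)) = ((-4 - 44) + 4*234²)/(-131596 + 0) = (-48 + 4*54756)/(-131596) = (-48 + 219024)*(-1/131596) = 218976*(-1/131596) = -54744/32899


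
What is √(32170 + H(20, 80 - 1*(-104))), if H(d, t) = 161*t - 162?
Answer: 24*√107 ≈ 248.26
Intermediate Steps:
H(d, t) = -162 + 161*t
√(32170 + H(20, 80 - 1*(-104))) = √(32170 + (-162 + 161*(80 - 1*(-104)))) = √(32170 + (-162 + 161*(80 + 104))) = √(32170 + (-162 + 161*184)) = √(32170 + (-162 + 29624)) = √(32170 + 29462) = √61632 = 24*√107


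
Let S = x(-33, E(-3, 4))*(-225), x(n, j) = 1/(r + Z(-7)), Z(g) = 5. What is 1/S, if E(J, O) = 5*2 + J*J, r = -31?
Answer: 26/225 ≈ 0.11556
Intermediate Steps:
E(J, O) = 10 + J²
x(n, j) = -1/26 (x(n, j) = 1/(-31 + 5) = 1/(-26) = -1/26)
S = 225/26 (S = -1/26*(-225) = 225/26 ≈ 8.6538)
1/S = 1/(225/26) = 26/225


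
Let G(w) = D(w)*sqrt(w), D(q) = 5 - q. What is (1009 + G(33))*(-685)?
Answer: -691165 + 19180*sqrt(33) ≈ -5.8098e+5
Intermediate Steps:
G(w) = sqrt(w)*(5 - w) (G(w) = (5 - w)*sqrt(w) = sqrt(w)*(5 - w))
(1009 + G(33))*(-685) = (1009 + sqrt(33)*(5 - 1*33))*(-685) = (1009 + sqrt(33)*(5 - 33))*(-685) = (1009 + sqrt(33)*(-28))*(-685) = (1009 - 28*sqrt(33))*(-685) = -691165 + 19180*sqrt(33)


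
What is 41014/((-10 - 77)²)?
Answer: 41014/7569 ≈ 5.4187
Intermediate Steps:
41014/((-10 - 77)²) = 41014/((-87)²) = 41014/7569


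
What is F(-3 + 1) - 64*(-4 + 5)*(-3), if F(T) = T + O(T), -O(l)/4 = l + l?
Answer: 206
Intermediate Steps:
O(l) = -8*l (O(l) = -4*(l + l) = -8*l)
F(T) = -7*T (F(T) = T - 8*T = -7*T)
F(-3 + 1) - 64*(-4 + 5)*(-3) = -7*(-3 + 1) - 64*(-4 + 5)*(-3) = -7*(-2) - 64*(-3) = 14 - 64*(-3) = 14 + 192 = 206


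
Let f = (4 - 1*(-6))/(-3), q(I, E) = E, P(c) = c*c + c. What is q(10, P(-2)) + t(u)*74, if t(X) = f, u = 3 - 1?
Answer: -734/3 ≈ -244.67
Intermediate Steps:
P(c) = c + c**2 (P(c) = c**2 + c = c + c**2)
u = 2
f = -10/3 (f = (4 + 6)*(-1/3) = 10*(-1/3) = -10/3 ≈ -3.3333)
t(X) = -10/3
q(10, P(-2)) + t(u)*74 = -2*(1 - 2) - 10/3*74 = -2*(-1) - 740/3 = 2 - 740/3 = -734/3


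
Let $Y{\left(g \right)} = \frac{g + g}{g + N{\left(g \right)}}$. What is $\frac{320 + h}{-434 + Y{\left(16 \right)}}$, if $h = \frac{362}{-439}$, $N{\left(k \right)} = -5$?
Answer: $- \frac{770649}{1040869} \approx -0.74039$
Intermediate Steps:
$h = - \frac{362}{439}$ ($h = 362 \left(- \frac{1}{439}\right) = - \frac{362}{439} \approx -0.8246$)
$Y{\left(g \right)} = \frac{2 g}{-5 + g}$ ($Y{\left(g \right)} = \frac{g + g}{g - 5} = \frac{2 g}{-5 + g}$)
$\frac{320 + h}{-434 + Y{\left(16 \right)}} = \frac{320 - \frac{362}{439}}{-434 + 2 \cdot 16 \frac{1}{-5 + 16}} = \frac{140118}{439 \left(-434 + 2 \cdot 16 \cdot \frac{1}{11}\right)} = \frac{140118}{439 \left(-434 + \frac{32}{11}\right)} = \frac{140118}{439 \left(- \frac{4742}{11}\right)} = \frac{140118}{439} \left(- \frac{11}{4742}\right) = - \frac{770649}{1040869}$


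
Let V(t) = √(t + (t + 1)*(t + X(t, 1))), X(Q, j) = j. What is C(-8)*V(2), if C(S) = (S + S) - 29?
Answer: -45*√11 ≈ -149.25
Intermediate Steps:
C(S) = -29 + 2*S (C(S) = 2*S - 29 = -29 + 2*S)
V(t) = √(t + (1 + t)²) (V(t) = √(t + (t + 1)*(t + 1)) = √(t + (1 + t)*(1 + t)) = √(t + (1 + t)²))
C(-8)*V(2) = (-29 + 2*(-8))*√(1 + 2² + 3*2) = (-29 - 16)*√(1 + 4 + 6) = -45*√11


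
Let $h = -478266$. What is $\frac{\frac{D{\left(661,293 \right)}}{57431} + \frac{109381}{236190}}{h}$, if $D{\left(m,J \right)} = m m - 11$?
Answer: $- \frac{109475633111}{6487500322438740} \approx -1.6875 \cdot 10^{-5}$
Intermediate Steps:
$D{\left(m,J \right)} = -11 + m^{2}$ ($D{\left(m,J \right)} = m^{2} - 11 = -11 + m^{2}$)
$\frac{\frac{D{\left(661,293 \right)}}{57431} + \frac{109381}{236190}}{h} = \frac{\frac{-11 + 661^{2}}{57431} + \frac{109381}{236190}}{-478266} = \left(\left(-11 + 436921\right) \frac{1}{57431} + 109381 \cdot \frac{1}{236190}\right) \left(- \frac{1}{478266}\right) = \left(436910 \cdot \frac{1}{57431} + \frac{109381}{236190}\right) \left(- \frac{1}{478266}\right) = \left(\frac{436910}{57431} + \frac{109381}{236190}\right) \left(- \frac{1}{478266}\right) = \frac{109475633111}{13564627890} \left(- \frac{1}{478266}\right) = - \frac{109475633111}{6487500322438740}$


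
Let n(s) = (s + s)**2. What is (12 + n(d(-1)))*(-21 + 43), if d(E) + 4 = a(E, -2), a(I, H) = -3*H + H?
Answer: 264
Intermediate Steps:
a(I, H) = -2*H
d(E) = 0 (d(E) = -4 - 2*(-2) = -4 + 4 = 0)
n(s) = 4*s**2 (n(s) = (2*s)**2 = 4*s**2)
(12 + n(d(-1)))*(-21 + 43) = (12 + 4*0**2)*(-21 + 43) = (12 + 4*0)*22 = (12 + 0)*22 = 12*22 = 264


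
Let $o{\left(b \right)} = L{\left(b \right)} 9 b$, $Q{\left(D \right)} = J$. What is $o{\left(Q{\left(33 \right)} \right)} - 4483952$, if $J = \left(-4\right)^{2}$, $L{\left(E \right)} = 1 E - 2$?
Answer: $-4481936$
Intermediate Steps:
$L{\left(E \right)} = -2 + E$ ($L{\left(E \right)} = E - 2 = -2 + E$)
$J = 16$
$Q{\left(D \right)} = 16$
$o{\left(b \right)} = b \left(-18 + 9 b\right)$ ($o{\left(b \right)} = \left(-2 + b\right) 9 b = \left(-18 + 9 b\right) b = b \left(-18 + 9 b\right)$)
$o{\left(Q{\left(33 \right)} \right)} - 4483952 = 9 \cdot 16 \left(-2 + 16\right) - 4483952 = 9 \cdot 16 \cdot 14 - 4483952 = 2016 - 4483952 = -4481936$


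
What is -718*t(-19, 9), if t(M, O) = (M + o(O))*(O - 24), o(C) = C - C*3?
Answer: -398490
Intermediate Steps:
o(C) = -2*C (o(C) = C - 3*C = -2*C)
t(M, O) = (-24 + O)*(M - 2*O) (t(M, O) = (M - 2*O)*(O - 24) = (M - 2*O)*(-24 + O) = (-24 + O)*(M - 2*O))
-718*t(-19, 9) = -718*(-24*(-19) - 2*9² + 48*9 - 19*9) = -718*(456 - 2*81 + 432 - 171) = -718*(456 - 162 + 432 - 171) = -718*555 = -398490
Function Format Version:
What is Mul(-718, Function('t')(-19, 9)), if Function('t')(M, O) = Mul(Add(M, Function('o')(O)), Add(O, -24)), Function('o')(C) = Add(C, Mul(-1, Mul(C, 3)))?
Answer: -398490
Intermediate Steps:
Function('o')(C) = Mul(-2, C) (Function('o')(C) = Add(C, Mul(-1, Mul(3, C))) = Add(C, Mul(-3, C)) = Mul(-2, C))
Function('t')(M, O) = Mul(Add(-24, O), Add(M, Mul(-2, O))) (Function('t')(M, O) = Mul(Add(M, Mul(-2, O)), Add(O, -24)) = Mul(Add(M, Mul(-2, O)), Add(-24, O)) = Mul(Add(-24, O), Add(M, Mul(-2, O))))
Mul(-718, Function('t')(-19, 9)) = Mul(-718, Add(Mul(-24, -19), Mul(-2, Pow(9, 2)), Mul(48, 9), Mul(-19, 9))) = Mul(-718, Add(456, Mul(-2, 81), 432, -171)) = Mul(-718, Add(456, -162, 432, -171)) = Mul(-718, 555) = -398490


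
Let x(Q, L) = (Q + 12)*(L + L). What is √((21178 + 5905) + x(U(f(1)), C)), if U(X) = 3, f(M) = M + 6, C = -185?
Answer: √21533 ≈ 146.74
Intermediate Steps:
f(M) = 6 + M
x(Q, L) = 2*L*(12 + Q) (x(Q, L) = (12 + Q)*(2*L) = 2*L*(12 + Q))
√((21178 + 5905) + x(U(f(1)), C)) = √((21178 + 5905) + 2*(-185)*(12 + 3)) = √(27083 + 2*(-185)*15) = √(27083 - 5550) = √21533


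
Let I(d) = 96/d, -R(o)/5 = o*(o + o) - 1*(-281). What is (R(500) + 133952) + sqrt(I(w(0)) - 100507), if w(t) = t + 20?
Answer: -2367453 + I*sqrt(2512555)/5 ≈ -2.3675e+6 + 317.02*I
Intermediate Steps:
w(t) = 20 + t
R(o) = -1405 - 10*o**2 (R(o) = -5*(o*(o + o) - 1*(-281)) = -5*(o*(2*o) + 281) = -5*(2*o**2 + 281) = -5*(281 + 2*o**2) = -1405 - 10*o**2)
(R(500) + 133952) + sqrt(I(w(0)) - 100507) = ((-1405 - 10*500**2) + 133952) + sqrt(96/(20 + 0) - 100507) = ((-1405 - 10*250000) + 133952) + sqrt(96/20 - 100507) = ((-1405 - 2500000) + 133952) + sqrt(96*(1/20) - 100507) = (-2501405 + 133952) + sqrt(24/5 - 100507) = -2367453 + sqrt(-502511/5) = -2367453 + I*sqrt(2512555)/5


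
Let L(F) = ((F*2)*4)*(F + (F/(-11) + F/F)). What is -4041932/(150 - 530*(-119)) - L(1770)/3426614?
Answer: -21025793843491/297866988485 ≈ -70.588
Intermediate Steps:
L(F) = 8*F*(1 + 10*F/11) (L(F) = ((2*F)*4)*(F + (F*(-1/11) + 1)) = (8*F)*(F + (-F/11 + 1)) = (8*F)*(F + (1 - F/11)) = (8*F)*(1 + 10*F/11) = 8*F*(1 + 10*F/11))
-4041932/(150 - 530*(-119)) - L(1770)/3426614 = -4041932/(150 - 530*(-119)) - 8*1770*(11 + 10*1770)/11/3426614 = -4041932/(150 + 63070) - 8*1770*(11 + 17700)/11*(1/3426614) = -4041932/63220 - 8*1770*17711/11*(1/3426614) = -4041932*1/63220 - 1*250787760/11*(1/3426614) = -1010483/15805 - 250787760/11*1/3426614 = -1010483/15805 - 125393880/18846377 = -21025793843491/297866988485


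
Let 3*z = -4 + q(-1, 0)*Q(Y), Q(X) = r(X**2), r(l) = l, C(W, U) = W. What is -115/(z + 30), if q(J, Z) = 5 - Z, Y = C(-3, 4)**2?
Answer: -345/491 ≈ -0.70265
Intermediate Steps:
Y = 9 (Y = (-3)**2 = 9)
Q(X) = X**2
z = 401/3 (z = (-4 + (5 - 1*0)*9**2)/3 = (-4 + (5 + 0)*81)/3 = (-4 + 5*81)/3 = (-4 + 405)/3 = (1/3)*401 = 401/3 ≈ 133.67)
-115/(z + 30) = -115/(401/3 + 30) = -115/(491/3) = (3/491)*(-115) = -345/491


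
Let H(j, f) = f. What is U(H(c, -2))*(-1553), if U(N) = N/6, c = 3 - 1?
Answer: 1553/3 ≈ 517.67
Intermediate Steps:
c = 2
U(N) = N/6 (U(N) = N*(⅙) = N/6)
U(H(c, -2))*(-1553) = ((⅙)*(-2))*(-1553) = -⅓*(-1553) = 1553/3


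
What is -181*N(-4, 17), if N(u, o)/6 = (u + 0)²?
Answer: -17376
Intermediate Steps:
N(u, o) = 6*u² (N(u, o) = 6*(u + 0)² = 6*u²)
-181*N(-4, 17) = -1086*(-4)² = -1086*16 = -181*96 = -17376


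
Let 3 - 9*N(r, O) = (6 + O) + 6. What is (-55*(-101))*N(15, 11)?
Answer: -111100/9 ≈ -12344.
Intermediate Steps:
N(r, O) = -1 - O/9 (N(r, O) = ⅓ - ((6 + O) + 6)/9 = ⅓ - (12 + O)/9 = ⅓ + (-4/3 - O/9) = -1 - O/9)
(-55*(-101))*N(15, 11) = (-55*(-101))*(-1 - ⅑*11) = 5555*(-1 - 11/9) = 5555*(-20/9) = -111100/9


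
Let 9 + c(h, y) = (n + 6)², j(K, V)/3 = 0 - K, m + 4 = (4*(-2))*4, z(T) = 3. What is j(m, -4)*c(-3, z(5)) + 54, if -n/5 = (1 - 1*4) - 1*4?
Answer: 180630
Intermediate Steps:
m = -36 (m = -4 + (4*(-2))*4 = -4 - 8*4 = -4 - 32 = -36)
n = 35 (n = -5*((1 - 1*4) - 1*4) = -5*((1 - 4) - 4) = -5*(-3 - 4) = -5*(-7) = 35)
j(K, V) = -3*K (j(K, V) = 3*(0 - K) = 3*(-K) = -3*K)
c(h, y) = 1672 (c(h, y) = -9 + (35 + 6)² = -9 + 41² = -9 + 1681 = 1672)
j(m, -4)*c(-3, z(5)) + 54 = -3*(-36)*1672 + 54 = 108*1672 + 54 = 180576 + 54 = 180630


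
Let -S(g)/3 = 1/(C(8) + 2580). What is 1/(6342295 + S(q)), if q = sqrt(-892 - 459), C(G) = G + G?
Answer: 2596/16464597817 ≈ 1.5767e-7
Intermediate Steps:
C(G) = 2*G
q = I*sqrt(1351) (q = sqrt(-1351) = I*sqrt(1351) ≈ 36.756*I)
S(g) = -3/2596 (S(g) = -3/(2*8 + 2580) = -3/(16 + 2580) = -3/2596)
1/(6342295 + S(q)) = 1/(6342295 - 3/2596) = 1/(16464597817/2596) = 2596/16464597817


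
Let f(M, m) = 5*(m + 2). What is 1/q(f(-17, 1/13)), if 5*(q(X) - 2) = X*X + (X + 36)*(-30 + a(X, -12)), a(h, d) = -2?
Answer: -845/230933 ≈ -0.0036591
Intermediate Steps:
f(M, m) = 10 + 5*m (f(M, m) = 5*(2 + m) = 10 + 5*m)
q(X) = -1142/5 - 32*X/5 + X**2/5 (q(X) = 2 + (X*X + (X + 36)*(-30 - 2))/5 = 2 + (X**2 + (36 + X)*(-32))/5 = 2 + (X**2 + (-1152 - 32*X))/5 = 2 + (-1152 + X**2 - 32*X)/5 = 2 + (-1152/5 - 32*X/5 + X**2/5) = -1142/5 - 32*X/5 + X**2/5)
1/q(f(-17, 1/13)) = 1/(-1142/5 - 32*(10 + 5/13)/5 + (10 + 5/13)**2/5) = 1/(-1142/5 - 32/5*135/13 + (135/13)**2/5) = 1/(-1142/5 - 864/13 + (1/5)*(18225/169)) = 1/(-1142/5 - 864/13 + 3645/169) = 1/(-230933/845) = -845/230933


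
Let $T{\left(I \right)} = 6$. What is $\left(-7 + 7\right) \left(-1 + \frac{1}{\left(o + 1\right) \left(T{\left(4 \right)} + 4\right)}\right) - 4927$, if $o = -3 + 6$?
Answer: $-4927$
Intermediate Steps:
$o = 3$
$\left(-7 + 7\right) \left(-1 + \frac{1}{\left(o + 1\right) \left(T{\left(4 \right)} + 4\right)}\right) - 4927 = \left(-7 + 7\right) \left(-1 + \frac{1}{\left(3 + 1\right) \left(6 + 4\right)}\right) - 4927 = 0 \left(-1 + \frac{1}{4 \cdot 10}\right) - 4927 = 0 \left(-1 + \frac{1}{4} \cdot \frac{1}{10}\right) - 4927 = 0 \left(-1 + \frac{1}{40}\right) - 4927 = 0 \left(- \frac{39}{40}\right) - 4927 = 0 - 4927 = -4927$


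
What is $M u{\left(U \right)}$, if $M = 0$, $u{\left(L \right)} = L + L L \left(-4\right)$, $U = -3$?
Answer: $0$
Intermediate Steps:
$u{\left(L \right)} = L - 4 L^{2}$ ($u{\left(L \right)} = L + L \left(- 4 L\right) = L - 4 L^{2}$)
$M u{\left(U \right)} = 0 \left(- 3 \left(1 - -12\right)\right) = 0 \left(- 3 \left(1 + 12\right)\right) = 0 \left(\left(-3\right) 13\right) = 0 \left(-39\right) = 0$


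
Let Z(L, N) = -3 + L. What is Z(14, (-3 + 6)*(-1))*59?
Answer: 649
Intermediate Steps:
Z(14, (-3 + 6)*(-1))*59 = (-3 + 14)*59 = 11*59 = 649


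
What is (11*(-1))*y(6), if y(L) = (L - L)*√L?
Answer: 0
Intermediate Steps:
y(L) = 0 (y(L) = 0*√L = 0)
(11*(-1))*y(6) = (11*(-1))*0 = -11*0 = 0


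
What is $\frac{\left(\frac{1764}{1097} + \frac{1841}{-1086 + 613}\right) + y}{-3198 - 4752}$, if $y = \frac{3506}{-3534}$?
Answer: $\frac{1501927814}{3644529339825} \approx 0.0004121$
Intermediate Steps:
$y = - \frac{1753}{1767}$ ($y = 3506 \left(- \frac{1}{3534}\right) = - \frac{1753}{1767} \approx -0.99208$)
$\frac{\left(\frac{1764}{1097} + \frac{1841}{-1086 + 613}\right) + y}{-3198 - 4752} = \frac{\left(\frac{1764}{1097} + \frac{1841}{-1086 + 613}\right) - \frac{1753}{1767}}{-3198 - 4752} = \frac{\left(1764 \cdot \frac{1}{1097} + \frac{1841}{-473}\right) - \frac{1753}{1767}}{-7950} = \left(\left(\frac{1764}{1097} + 1841 \left(- \frac{1}{473}\right)\right) - \frac{1753}{1767}\right) \left(- \frac{1}{7950}\right) = \left(\left(\frac{1764}{1097} - \frac{1841}{473}\right) - \frac{1753}{1767}\right) \left(- \frac{1}{7950}\right) = \left(- \frac{1185205}{518881} - \frac{1753}{1767}\right) \left(- \frac{1}{7950}\right) = \left(- \frac{3003855628}{916862727}\right) \left(- \frac{1}{7950}\right) = \frac{1501927814}{3644529339825}$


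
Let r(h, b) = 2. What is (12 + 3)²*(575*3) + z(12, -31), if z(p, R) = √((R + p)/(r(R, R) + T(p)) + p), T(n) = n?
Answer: 388125 + √2086/14 ≈ 3.8813e+5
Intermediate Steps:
z(p, R) = √(p + (R + p)/(2 + p)) (z(p, R) = √((R + p)/(2 + p) + p) = √(p + (R + p)/(2 + p)))
(12 + 3)²*(575*3) + z(12, -31) = (12 + 3)²*(575*3) + √((-31 + 12 + 12*(2 + 12))/(2 + 12)) = 15²*1725 + √((-31 + 12 + 12*14)/14) = 225*1725 + √((-31 + 12 + 168)/14) = 388125 + √((1/14)*149) = 388125 + √(149/14) = 388125 + √2086/14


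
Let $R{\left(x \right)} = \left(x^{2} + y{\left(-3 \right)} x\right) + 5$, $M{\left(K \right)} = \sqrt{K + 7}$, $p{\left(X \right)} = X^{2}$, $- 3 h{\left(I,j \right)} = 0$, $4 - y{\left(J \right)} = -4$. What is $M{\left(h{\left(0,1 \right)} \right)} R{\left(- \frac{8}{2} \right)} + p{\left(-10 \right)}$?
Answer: $100 - 11 \sqrt{7} \approx 70.897$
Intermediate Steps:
$y{\left(J \right)} = 8$ ($y{\left(J \right)} = 4 - -4 = 4 + 4 = 8$)
$h{\left(I,j \right)} = 0$ ($h{\left(I,j \right)} = \left(- \frac{1}{3}\right) 0 = 0$)
$M{\left(K \right)} = \sqrt{7 + K}$
$R{\left(x \right)} = 5 + x^{2} + 8 x$ ($R{\left(x \right)} = \left(x^{2} + 8 x\right) + 5 = 5 + x^{2} + 8 x$)
$M{\left(h{\left(0,1 \right)} \right)} R{\left(- \frac{8}{2} \right)} + p{\left(-10 \right)} = \sqrt{7 + 0} \left(5 + \left(- \frac{8}{2}\right)^{2} + 8 \left(- \frac{8}{2}\right)\right) + \left(-10\right)^{2} = \sqrt{7} \left(5 + \left(\left(-8\right) \frac{1}{2}\right)^{2} + 8 \left(\left(-8\right) \frac{1}{2}\right)\right) + 100 = \sqrt{7} \left(5 + \left(-4\right)^{2} + 8 \left(-4\right)\right) + 100 = \sqrt{7} \left(5 + 16 - 32\right) + 100 = \sqrt{7} \left(-11\right) + 100 = - 11 \sqrt{7} + 100 = 100 - 11 \sqrt{7}$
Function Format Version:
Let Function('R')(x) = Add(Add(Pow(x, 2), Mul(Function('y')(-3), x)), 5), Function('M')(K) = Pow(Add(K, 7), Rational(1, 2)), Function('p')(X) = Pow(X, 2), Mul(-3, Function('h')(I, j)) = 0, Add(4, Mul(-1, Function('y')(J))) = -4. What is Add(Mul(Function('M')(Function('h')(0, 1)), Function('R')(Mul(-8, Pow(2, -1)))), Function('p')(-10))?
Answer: Add(100, Mul(-11, Pow(7, Rational(1, 2)))) ≈ 70.897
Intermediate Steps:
Function('y')(J) = 8 (Function('y')(J) = Add(4, Mul(-1, -4)) = Add(4, 4) = 8)
Function('h')(I, j) = 0 (Function('h')(I, j) = Mul(Rational(-1, 3), 0) = 0)
Function('M')(K) = Pow(Add(7, K), Rational(1, 2))
Function('R')(x) = Add(5, Pow(x, 2), Mul(8, x)) (Function('R')(x) = Add(Add(Pow(x, 2), Mul(8, x)), 5) = Add(5, Pow(x, 2), Mul(8, x)))
Add(Mul(Function('M')(Function('h')(0, 1)), Function('R')(Mul(-8, Pow(2, -1)))), Function('p')(-10)) = Add(Mul(Pow(Add(7, 0), Rational(1, 2)), Add(5, Pow(Mul(-8, Pow(2, -1)), 2), Mul(8, Mul(-8, Pow(2, -1))))), Pow(-10, 2)) = Add(Mul(Pow(7, Rational(1, 2)), Add(5, Pow(Mul(-8, Rational(1, 2)), 2), Mul(8, Mul(-8, Rational(1, 2))))), 100) = Add(Mul(Pow(7, Rational(1, 2)), Add(5, Pow(-4, 2), Mul(8, -4))), 100) = Add(Mul(Pow(7, Rational(1, 2)), Add(5, 16, -32)), 100) = Add(Mul(Pow(7, Rational(1, 2)), -11), 100) = Add(Mul(-11, Pow(7, Rational(1, 2))), 100) = Add(100, Mul(-11, Pow(7, Rational(1, 2))))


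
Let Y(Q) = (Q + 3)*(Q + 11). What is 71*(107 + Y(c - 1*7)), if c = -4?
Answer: 7597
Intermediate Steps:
Y(Q) = (3 + Q)*(11 + Q)
71*(107 + Y(c - 1*7)) = 71*(107 + (33 + (-4 - 1*7)² + 14*(-4 - 1*7))) = 71*(107 + (33 + (-4 - 7)² + 14*(-4 - 7))) = 71*(107 + (33 + (-11)² + 14*(-11))) = 71*(107 + (33 + 121 - 154)) = 71*(107 + 0) = 71*107 = 7597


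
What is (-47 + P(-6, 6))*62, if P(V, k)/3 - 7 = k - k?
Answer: -1612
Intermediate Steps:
P(V, k) = 21 (P(V, k) = 21 + 3*(k - k) = 21 + 3*0 = 21 + 0 = 21)
(-47 + P(-6, 6))*62 = (-47 + 21)*62 = -26*62 = -1612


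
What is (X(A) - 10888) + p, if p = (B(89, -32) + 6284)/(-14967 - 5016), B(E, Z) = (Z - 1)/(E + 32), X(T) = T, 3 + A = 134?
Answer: -2364597562/219813 ≈ -10757.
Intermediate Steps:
A = 131 (A = -3 + 134 = 131)
B(E, Z) = (-1 + Z)/(32 + E)
p = -69121/219813 (p = ((-1 - 32)/(32 + 89) + 6284)/(-14967 - 5016) = (-33/121 + 6284)/(-19983) = ((1/121)*(-33) + 6284)*(-1/19983) = (-3/11 + 6284)*(-1/19983) = (69121/11)*(-1/19983) = -69121/219813 ≈ -0.31445)
(X(A) - 10888) + p = (131 - 10888) - 69121/219813 = -10757 - 69121/219813 = -2364597562/219813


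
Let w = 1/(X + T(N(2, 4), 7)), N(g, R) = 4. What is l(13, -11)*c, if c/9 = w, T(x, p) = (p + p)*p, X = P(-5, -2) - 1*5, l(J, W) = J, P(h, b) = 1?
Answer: 117/94 ≈ 1.2447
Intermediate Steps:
X = -4 (X = 1 - 1*5 = 1 - 5 = -4)
T(x, p) = 2*p² (T(x, p) = (2*p)*p = 2*p²)
w = 1/94 (w = 1/(-4 + 2*7²) = 1/(-4 + 2*49) = 1/(-4 + 98) = 1/94 ≈ 0.010638)
c = 9/94 (c = 9*(1/94) = 9/94 ≈ 0.095745)
l(13, -11)*c = 13*(9/94) = 117/94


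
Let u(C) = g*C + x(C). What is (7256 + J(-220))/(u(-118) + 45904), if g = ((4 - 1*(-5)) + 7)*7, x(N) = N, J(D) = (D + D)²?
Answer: 100428/16285 ≈ 6.1669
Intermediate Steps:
J(D) = 4*D² (J(D) = (2*D)² = 4*D²)
g = 112 (g = ((4 + 5) + 7)*7 = (9 + 7)*7 = 16*7 = 112)
u(C) = 113*C (u(C) = 112*C + C = 113*C)
(7256 + J(-220))/(u(-118) + 45904) = (7256 + 4*(-220)²)/(113*(-118) + 45904) = (7256 + 4*48400)/(-13334 + 45904) = (7256 + 193600)/32570 = 200856*(1/32570) = 100428/16285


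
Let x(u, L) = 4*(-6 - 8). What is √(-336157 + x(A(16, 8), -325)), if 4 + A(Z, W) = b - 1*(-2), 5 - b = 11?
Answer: 3*I*√37357 ≈ 579.84*I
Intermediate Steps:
b = -6 (b = 5 - 1*11 = 5 - 11 = -6)
A(Z, W) = -8 (A(Z, W) = -4 + (-6 - 1*(-2)) = -4 + (-6 + 2) = -4 - 4 = -8)
x(u, L) = -56 (x(u, L) = 4*(-14) = -56)
√(-336157 + x(A(16, 8), -325)) = √(-336157 - 56) = √(-336213) = 3*I*√37357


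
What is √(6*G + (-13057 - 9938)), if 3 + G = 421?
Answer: I*√20487 ≈ 143.13*I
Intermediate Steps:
G = 418 (G = -3 + 421 = 418)
√(6*G + (-13057 - 9938)) = √(6*418 + (-13057 - 9938)) = √(2508 - 22995) = √(-20487) = I*√20487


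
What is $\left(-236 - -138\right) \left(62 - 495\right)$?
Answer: $42434$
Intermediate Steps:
$\left(-236 - -138\right) \left(62 - 495\right) = \left(-236 + 138\right) \left(-433\right) = \left(-98\right) \left(-433\right) = 42434$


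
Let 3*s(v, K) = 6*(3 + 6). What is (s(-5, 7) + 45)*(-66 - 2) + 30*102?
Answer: -1224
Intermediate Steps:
s(v, K) = 18 (s(v, K) = (6*(3 + 6))/3 = (6*9)/3 = (⅓)*54 = 18)
(s(-5, 7) + 45)*(-66 - 2) + 30*102 = (18 + 45)*(-66 - 2) + 30*102 = 63*(-68) + 3060 = -4284 + 3060 = -1224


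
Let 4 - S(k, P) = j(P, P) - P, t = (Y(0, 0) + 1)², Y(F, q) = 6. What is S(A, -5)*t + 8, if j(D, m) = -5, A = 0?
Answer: 204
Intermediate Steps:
t = 49 (t = (6 + 1)² = 7² = 49)
S(k, P) = 9 + P (S(k, P) = 4 - (-5 - P) = 4 + (5 + P) = 9 + P)
S(A, -5)*t + 8 = (9 - 5)*49 + 8 = 4*49 + 8 = 196 + 8 = 204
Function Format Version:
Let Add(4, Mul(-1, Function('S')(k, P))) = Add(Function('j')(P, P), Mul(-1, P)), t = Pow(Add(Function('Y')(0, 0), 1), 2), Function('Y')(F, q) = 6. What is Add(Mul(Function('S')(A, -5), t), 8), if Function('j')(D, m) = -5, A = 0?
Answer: 204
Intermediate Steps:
t = 49 (t = Pow(Add(6, 1), 2) = Pow(7, 2) = 49)
Function('S')(k, P) = Add(9, P) (Function('S')(k, P) = Add(4, Mul(-1, Add(-5, Mul(-1, P)))) = Add(4, Add(5, P)) = Add(9, P))
Add(Mul(Function('S')(A, -5), t), 8) = Add(Mul(Add(9, -5), 49), 8) = Add(Mul(4, 49), 8) = Add(196, 8) = 204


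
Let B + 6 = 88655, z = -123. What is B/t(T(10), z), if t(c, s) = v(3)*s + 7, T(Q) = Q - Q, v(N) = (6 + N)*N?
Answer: -88649/3314 ≈ -26.750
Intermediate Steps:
B = 88649 (B = -6 + 88655 = 88649)
v(N) = N*(6 + N)
T(Q) = 0
t(c, s) = 7 + 27*s (t(c, s) = (3*(6 + 3))*s + 7 = (3*9)*s + 7 = 27*s + 7 = 7 + 27*s)
B/t(T(10), z) = 88649/(7 + 27*(-123)) = 88649/(7 - 3321) = 88649/(-3314) = 88649*(-1/3314) = -88649/3314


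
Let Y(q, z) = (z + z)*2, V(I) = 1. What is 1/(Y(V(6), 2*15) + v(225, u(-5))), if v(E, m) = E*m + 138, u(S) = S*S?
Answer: 1/5883 ≈ 0.00016998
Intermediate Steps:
u(S) = S**2
v(E, m) = 138 + E*m
Y(q, z) = 4*z (Y(q, z) = (2*z)*2 = 4*z)
1/(Y(V(6), 2*15) + v(225, u(-5))) = 1/(4*(2*15) + (138 + 225*(-5)**2)) = 1/(4*30 + (138 + 225*25)) = 1/(120 + (138 + 5625)) = 1/(120 + 5763) = 1/5883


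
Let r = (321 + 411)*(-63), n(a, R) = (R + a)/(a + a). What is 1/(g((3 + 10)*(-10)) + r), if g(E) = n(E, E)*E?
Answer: -1/46246 ≈ -2.1624e-5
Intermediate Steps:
n(a, R) = (R + a)/(2*a) (n(a, R) = (R + a)/((2*a)) = (R + a)*(1/(2*a)) = (R + a)/(2*a))
g(E) = E (g(E) = ((E + E)/(2*E))*E = ((2*E)/(2*E))*E = 1*E = E)
r = -46116 (r = 732*(-63) = -46116)
1/(g((3 + 10)*(-10)) + r) = 1/((3 + 10)*(-10) - 46116) = 1/(13*(-10) - 46116) = 1/(-130 - 46116) = 1/(-46246) = -1/46246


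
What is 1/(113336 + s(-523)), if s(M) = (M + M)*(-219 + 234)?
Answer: 1/97646 ≈ 1.0241e-5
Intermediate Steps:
s(M) = 30*M (s(M) = (2*M)*15 = 30*M)
1/(113336 + s(-523)) = 1/(113336 + 30*(-523)) = 1/(113336 - 15690) = 1/97646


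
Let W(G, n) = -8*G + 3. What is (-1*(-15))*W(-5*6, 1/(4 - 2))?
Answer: 3645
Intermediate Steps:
W(G, n) = 3 - 8*G
(-1*(-15))*W(-5*6, 1/(4 - 2)) = (-1*(-15))*(3 - (-40)*6) = 15*(3 - 8*(-30)) = 15*(3 + 240) = 15*243 = 3645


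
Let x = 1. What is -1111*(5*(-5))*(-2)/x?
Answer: -55550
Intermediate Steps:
-1111*(5*(-5))*(-2)/x = -1111*(5*(-5))*(-2)/1 = -1111*(-25*(-2)) = -55550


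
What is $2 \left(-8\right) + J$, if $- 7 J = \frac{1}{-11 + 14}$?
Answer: $- \frac{337}{21} \approx -16.048$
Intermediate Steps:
$J = - \frac{1}{21}$ ($J = - \frac{1}{7 \left(-11 + 14\right)} = - \frac{1}{7 \cdot 3} = \left(- \frac{1}{7}\right) \frac{1}{3} = - \frac{1}{21} \approx -0.047619$)
$2 \left(-8\right) + J = 2 \left(-8\right) - \frac{1}{21} = -16 - \frac{1}{21} = - \frac{337}{21}$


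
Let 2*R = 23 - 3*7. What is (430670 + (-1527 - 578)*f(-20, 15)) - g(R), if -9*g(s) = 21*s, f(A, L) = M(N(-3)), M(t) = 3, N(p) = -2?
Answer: 1273072/3 ≈ 4.2436e+5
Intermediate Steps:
f(A, L) = 3
R = 1 (R = (23 - 3*7)/2 = (23 - 21)/2 = (½)*2 = 1)
g(s) = -7*s/3
(430670 + (-1527 - 578)*f(-20, 15)) - g(R) = (430670 + (-1527 - 578)*3) - (-7)/3 = (430670 - 2105*3) - 1*(-7/3) = (430670 - 6315) + 7/3 = 424355 + 7/3 = 1273072/3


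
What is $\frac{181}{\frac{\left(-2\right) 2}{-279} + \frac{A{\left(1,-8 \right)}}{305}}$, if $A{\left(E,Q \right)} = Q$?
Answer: $- \frac{15402195}{1012} \approx -15220.0$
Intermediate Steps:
$\frac{181}{\frac{\left(-2\right) 2}{-279} + \frac{A{\left(1,-8 \right)}}{305}} = \frac{181}{\frac{\left(-2\right) 2}{-279} - \frac{8}{305}} = \frac{181}{\left(-4\right) \left(- \frac{1}{279}\right) - \frac{8}{305}} = \frac{181}{\frac{4}{279} - \frac{8}{305}} = \frac{181}{- \frac{1012}{85095}} = 181 \left(- \frac{85095}{1012}\right) = - \frac{15402195}{1012}$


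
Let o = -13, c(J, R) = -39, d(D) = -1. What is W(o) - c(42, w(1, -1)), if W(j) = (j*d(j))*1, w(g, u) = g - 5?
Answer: 52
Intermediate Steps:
w(g, u) = -5 + g
W(j) = -j (W(j) = (j*(-1))*1 = -j*1 = -j)
W(o) - c(42, w(1, -1)) = -1*(-13) - 1*(-39) = 13 + 39 = 52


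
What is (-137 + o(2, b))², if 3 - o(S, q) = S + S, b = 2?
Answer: 19044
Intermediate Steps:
o(S, q) = 3 - 2*S (o(S, q) = 3 - (S + S) = 3 - 2*S)
(-137 + o(2, b))² = (-137 + (3 - 2*2))² = (-137 + (3 - 4))² = (-137 - 1)² = (-138)² = 19044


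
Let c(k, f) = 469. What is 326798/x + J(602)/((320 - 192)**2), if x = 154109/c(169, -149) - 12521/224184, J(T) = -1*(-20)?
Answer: 140739928943958503/141487717199872 ≈ 994.71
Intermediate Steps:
J(T) = 20
x = 34542899707/105142296 (x = 154109/469 - 12521/224184 = 34542899707/105142296 ≈ 328.53)
326798/x + J(602)/((320 - 192)**2) = 326798/(34542899707/105142296) + 20/((320 - 192)**2) = 326798*(105142296/34542899707) + 20/(128**2) = 34360292048208/34542899707 + 20/16384 = 34360292048208/34542899707 + 20*(1/16384) = 34360292048208/34542899707 + 5/4096 = 140739928943958503/141487717199872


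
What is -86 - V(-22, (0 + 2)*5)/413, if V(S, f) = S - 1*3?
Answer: -35493/413 ≈ -85.939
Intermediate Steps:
V(S, f) = -3 + S (V(S, f) = S - 3 = -3 + S)
-86 - V(-22, (0 + 2)*5)/413 = -86 - (-3 - 22)/413 = -86 - (-25)/413 = -86 - 1*(-25/413) = -86 + 25/413 = -35493/413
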